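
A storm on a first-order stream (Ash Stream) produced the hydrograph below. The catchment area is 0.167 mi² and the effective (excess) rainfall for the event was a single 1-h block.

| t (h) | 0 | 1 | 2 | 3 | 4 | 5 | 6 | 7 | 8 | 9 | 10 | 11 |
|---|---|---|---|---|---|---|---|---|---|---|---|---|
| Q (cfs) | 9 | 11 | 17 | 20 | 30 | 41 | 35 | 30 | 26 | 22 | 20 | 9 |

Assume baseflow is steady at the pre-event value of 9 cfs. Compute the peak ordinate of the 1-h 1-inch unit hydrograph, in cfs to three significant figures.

Direct runoff: 0.0, 2.0, 8.0, 11.0, 21.0, 32.0, 26.0, 21.0, 17.0, 13.0, 11.0, 0.0 cfs; ΣQ_DR = 162.0 cfs, peak = 32.0 cfs.
Runoff depth d = ΣQ_DR·Δt / A = 162.0 × 3600 / (0.167 mi²) = 1.503 in.
The 1-inch UH is the DRH scaled by (1 in)/d, so U_p = 32.0 × 1/1.503 = 21.3 cfs.

U_p ≈ 21.3 cfs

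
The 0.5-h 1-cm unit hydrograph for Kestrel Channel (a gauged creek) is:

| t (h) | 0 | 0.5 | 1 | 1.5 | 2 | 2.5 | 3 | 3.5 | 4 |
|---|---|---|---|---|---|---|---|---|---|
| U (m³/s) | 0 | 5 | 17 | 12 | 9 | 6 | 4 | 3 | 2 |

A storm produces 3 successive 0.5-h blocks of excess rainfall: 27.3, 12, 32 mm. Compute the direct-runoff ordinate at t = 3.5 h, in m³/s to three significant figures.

By discrete convolution, Q_j = Σ (P_i / 10 mm) · U_{j−i}.
At t = 3.5 h (j=7): Q = (27.3/10)·3 + (12/10)·4 + (32/10)·6 = 32.2 m³/s.

Q ≈ 32.2 m³/s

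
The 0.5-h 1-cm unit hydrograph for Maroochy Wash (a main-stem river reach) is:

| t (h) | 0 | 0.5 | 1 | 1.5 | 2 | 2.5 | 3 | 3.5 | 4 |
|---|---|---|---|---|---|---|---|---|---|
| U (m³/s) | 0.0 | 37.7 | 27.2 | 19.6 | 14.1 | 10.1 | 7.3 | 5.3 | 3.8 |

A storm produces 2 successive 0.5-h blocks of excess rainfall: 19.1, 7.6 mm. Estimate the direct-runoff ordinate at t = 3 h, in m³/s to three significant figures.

By discrete convolution, Q_j = Σ (P_i / 10 mm) · U_{j−i}.
At t = 3 h (j=6): Q = (19.1/10)·7.3 + (7.6/10)·10.1 = 21.6 m³/s.

Q ≈ 21.6 m³/s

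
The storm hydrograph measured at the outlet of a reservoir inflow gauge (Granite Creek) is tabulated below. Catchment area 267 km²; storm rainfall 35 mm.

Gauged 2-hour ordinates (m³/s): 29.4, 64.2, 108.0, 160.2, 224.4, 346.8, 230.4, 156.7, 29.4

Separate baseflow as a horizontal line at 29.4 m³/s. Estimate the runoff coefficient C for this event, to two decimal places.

ΣQ_DR = 1085 m³/s; V = ΣQ_DR·Δt = 7.811 × 10^6 m³.
Runoff depth d = V / A = 29.26 mm.
C = d / P = 29.26 / 35 = 0.84.

C ≈ 0.84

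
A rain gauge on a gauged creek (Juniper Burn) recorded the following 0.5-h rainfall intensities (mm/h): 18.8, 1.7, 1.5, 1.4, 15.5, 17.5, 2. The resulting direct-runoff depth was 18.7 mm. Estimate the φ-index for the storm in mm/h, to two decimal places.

φ ≈ 4.80 mm/h

Only the 3 blocks with intensity above φ contribute runoff: 18.8, 15.5, 17.5 mm/h.
Σ(I−φ)·Δt = d  ⇒  (18.8+15.5+17.5 − 3φ)·0.5 = 18.7
φ = (51.80 − 18.7/0.5) / 3 = 4.80 mm/h.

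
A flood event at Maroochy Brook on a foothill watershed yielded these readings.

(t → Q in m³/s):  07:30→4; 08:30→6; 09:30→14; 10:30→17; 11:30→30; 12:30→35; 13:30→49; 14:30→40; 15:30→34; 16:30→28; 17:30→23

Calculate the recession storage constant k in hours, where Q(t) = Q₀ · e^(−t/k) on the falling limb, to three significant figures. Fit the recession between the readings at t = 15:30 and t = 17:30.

k ≈ 5.12 h

On the falling limb, Q drops from 34 to 23 m³/s between t = 15:30 and t = 17:30 (Δt = 2 h).
k = −Δt / ln(Q₂/Q₁) = −2 / ln(23/34) = 5.12 h.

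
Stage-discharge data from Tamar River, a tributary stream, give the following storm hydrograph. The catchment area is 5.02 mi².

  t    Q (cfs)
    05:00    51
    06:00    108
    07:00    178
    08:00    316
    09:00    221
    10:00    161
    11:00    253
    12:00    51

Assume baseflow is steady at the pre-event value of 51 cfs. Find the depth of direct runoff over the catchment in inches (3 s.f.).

d ≈ 0.287 in

Direct runoff: 0.0, 57.0, 127.0, 265.0, 170.0, 110.0, 202.0, 0.0 cfs; ΣQ_DR = 931.0 cfs.
V = ΣQ_DR · Δt = 931.0 × 3600 s = 3.352 × 10^6 ft³.
Over A = 5.02 mi², depth = V / A = 0.287 in.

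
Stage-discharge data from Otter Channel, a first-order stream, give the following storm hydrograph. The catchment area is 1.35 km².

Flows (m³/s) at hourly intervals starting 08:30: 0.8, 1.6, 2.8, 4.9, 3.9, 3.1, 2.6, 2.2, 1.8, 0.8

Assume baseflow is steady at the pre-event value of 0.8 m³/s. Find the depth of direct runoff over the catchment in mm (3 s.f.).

Direct runoff: 0.0, 0.8, 2.0, 4.1, 3.1, 2.3, 1.8, 1.4, 1.0, 0.0 m³/s; ΣQ_DR = 16.50 m³/s.
V = ΣQ_DR · Δt = 16.50 × 3600 s = 59400 m³.
Over A = 1.35 km², depth = V / A = 44.0 mm.

d ≈ 44.0 mm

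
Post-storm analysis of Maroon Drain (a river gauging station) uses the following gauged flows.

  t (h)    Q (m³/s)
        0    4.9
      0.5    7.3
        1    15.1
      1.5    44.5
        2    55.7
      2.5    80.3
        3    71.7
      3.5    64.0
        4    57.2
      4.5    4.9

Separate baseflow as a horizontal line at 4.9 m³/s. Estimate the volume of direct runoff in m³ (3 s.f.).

V ≈ 6.42 × 10^5 m³

Direct-runoff ordinates (Q − Q_b): 0.0, 2.4, 10.2, 39.6, 50.8, 75.4, 66.8, 59.1, 52.3, 0.0 m³/s.
ΣQ_DR = 356.6 m³/s.
With Δt = 0.5 h = 1800 s, V = ΣQ_DR · Δt = 356.6 × 1800 = 6.42 × 10^5 m³.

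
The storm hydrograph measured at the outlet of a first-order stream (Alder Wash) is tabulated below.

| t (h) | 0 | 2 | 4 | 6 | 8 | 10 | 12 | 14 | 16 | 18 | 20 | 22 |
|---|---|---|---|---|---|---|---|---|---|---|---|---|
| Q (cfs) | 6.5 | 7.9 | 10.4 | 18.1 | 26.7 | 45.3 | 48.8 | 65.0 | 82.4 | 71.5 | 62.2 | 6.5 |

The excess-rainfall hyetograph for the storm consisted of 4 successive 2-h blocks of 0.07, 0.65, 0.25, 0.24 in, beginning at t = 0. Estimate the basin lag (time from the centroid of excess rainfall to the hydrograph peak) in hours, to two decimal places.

t_L ≈ 11.91 h

Centroid of excess rainfall: t_c = Σ P_i·t̄_i / ΣP_i = 4.0909 h (block centres at 1, 3, 5, 7 h).
Hydrograph peak occurs at t = 16 h, so basin lag t_L = 16 − 4.0909 = 11.91 h.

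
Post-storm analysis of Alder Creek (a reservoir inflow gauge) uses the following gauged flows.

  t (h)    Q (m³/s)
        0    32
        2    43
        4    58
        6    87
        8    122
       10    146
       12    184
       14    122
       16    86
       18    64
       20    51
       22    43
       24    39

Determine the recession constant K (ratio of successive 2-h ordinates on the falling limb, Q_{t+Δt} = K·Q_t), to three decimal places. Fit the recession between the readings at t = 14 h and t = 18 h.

K ≈ 0.724

Using the recession-limb readings at t = 14 h and t = 18 h: Q falls from 122 to 64 m³/s over 2 intervals.
K = (Q₂/Q₁)^(1/2) = (64/122)^(1/2) = 0.724.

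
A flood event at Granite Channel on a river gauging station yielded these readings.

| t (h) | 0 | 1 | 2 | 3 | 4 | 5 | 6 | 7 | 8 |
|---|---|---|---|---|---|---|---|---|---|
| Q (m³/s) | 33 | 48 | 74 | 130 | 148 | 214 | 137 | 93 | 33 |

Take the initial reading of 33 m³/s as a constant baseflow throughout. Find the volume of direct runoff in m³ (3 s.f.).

Direct-runoff ordinates (Q − Q_b): 0.0, 15.0, 41.0, 97.0, 115.0, 181.0, 104.0, 60.0, 0.0 m³/s.
ΣQ_DR = 613.0 m³/s.
With Δt = 1 h = 3600 s, V = ΣQ_DR · Δt = 613.0 × 3600 = 2.21 × 10^6 m³.

V ≈ 2.21 × 10^6 m³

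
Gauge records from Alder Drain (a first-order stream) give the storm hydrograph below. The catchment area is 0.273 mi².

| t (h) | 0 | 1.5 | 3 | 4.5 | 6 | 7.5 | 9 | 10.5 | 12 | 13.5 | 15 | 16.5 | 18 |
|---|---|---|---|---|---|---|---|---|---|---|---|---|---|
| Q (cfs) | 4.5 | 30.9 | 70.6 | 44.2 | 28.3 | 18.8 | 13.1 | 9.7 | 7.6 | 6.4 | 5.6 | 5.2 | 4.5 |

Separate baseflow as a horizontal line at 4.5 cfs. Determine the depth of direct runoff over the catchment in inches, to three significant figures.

d ≈ 1.63 in

Direct runoff: 0.0, 26.4, 66.1, 39.7, 23.8, 14.3, 8.6, 5.2, 3.1, 1.9, 1.1, 0.7, 0.0 cfs; ΣQ_DR = 190.9 cfs.
V = ΣQ_DR · Δt = 190.9 × 5400 s = 1.031 × 10^6 ft³.
Over A = 0.273 mi², depth = V / A = 1.63 in.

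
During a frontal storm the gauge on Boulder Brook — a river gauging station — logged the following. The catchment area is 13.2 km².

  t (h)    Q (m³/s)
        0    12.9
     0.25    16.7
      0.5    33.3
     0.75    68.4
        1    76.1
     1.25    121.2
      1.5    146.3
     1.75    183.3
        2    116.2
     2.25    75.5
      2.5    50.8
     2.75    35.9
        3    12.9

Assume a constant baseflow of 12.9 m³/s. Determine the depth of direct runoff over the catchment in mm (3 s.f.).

Direct runoff: 0.0, 3.8, 20.4, 55.5, 63.2, 108.3, 133.4, 170.4, 103.3, 62.6, 37.9, 23.0, 0.0 m³/s; ΣQ_DR = 781.8 m³/s.
V = ΣQ_DR · Δt = 781.8 × 900 s = 7.036 × 10^5 m³.
Over A = 13.2 km², depth = V / A = 53.3 mm.

d ≈ 53.3 mm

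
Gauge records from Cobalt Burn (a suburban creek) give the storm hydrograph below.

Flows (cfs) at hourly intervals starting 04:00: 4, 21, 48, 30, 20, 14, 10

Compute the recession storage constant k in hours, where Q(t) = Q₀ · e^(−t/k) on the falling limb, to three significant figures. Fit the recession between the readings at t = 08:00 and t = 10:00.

k ≈ 2.89 h

On the falling limb, Q drops from 20 to 10 cfs between t = 08:00 and t = 10:00 (Δt = 2 h).
k = −Δt / ln(Q₂/Q₁) = −2 / ln(10/20) = 2.89 h.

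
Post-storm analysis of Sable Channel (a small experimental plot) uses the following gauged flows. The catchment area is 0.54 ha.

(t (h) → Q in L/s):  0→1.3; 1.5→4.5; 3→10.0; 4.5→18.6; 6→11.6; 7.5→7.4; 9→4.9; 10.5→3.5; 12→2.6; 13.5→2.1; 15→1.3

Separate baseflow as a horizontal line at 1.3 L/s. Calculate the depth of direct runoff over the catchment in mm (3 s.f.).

Direct runoff: 0.0, 3.2, 8.7, 17.3, 10.3, 6.1, 3.6, 2.2, 1.3, 0.8, 0.0 L/s; ΣQ_DR = 53.50 L/s.
V = ΣQ_DR · Δt = 53.50 × 5400 s = 2.889 × 10^5 L.
Over A = 0.54 ha, depth = V / A = 53.5 mm.

d ≈ 53.5 mm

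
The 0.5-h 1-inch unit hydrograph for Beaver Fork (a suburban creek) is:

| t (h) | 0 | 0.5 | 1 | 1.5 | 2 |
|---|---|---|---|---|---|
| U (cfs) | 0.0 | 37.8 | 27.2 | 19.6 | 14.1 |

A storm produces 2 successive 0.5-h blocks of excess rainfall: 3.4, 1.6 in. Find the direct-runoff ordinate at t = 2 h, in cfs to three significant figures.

Q ≈ 79.3 cfs

By discrete convolution, Q_j = Σ (P_i / 1 in) · U_{j−i}.
At t = 2 h (j=4): Q = (3.4/1)·14.1 + (1.6/1)·19.6 = 79.3 cfs.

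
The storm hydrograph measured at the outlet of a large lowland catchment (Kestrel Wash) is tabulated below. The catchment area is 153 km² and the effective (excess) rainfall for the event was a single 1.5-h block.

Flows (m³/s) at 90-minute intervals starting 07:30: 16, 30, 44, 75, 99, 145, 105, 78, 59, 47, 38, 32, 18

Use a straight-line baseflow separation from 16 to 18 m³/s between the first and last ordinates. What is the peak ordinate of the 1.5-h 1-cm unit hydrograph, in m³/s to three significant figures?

U_p ≈ 64.3 m³/s

Direct runoff: 0.00, 13.83, 27.67, 58.50, 82.33, 128.17, 88.00, 60.83, 41.67, 29.50, 20.33, 14.17, 0.00 m³/s; ΣQ_DR = 565.0 m³/s, peak = 128.17 m³/s.
Runoff depth d = ΣQ_DR·Δt / A = 565.0 × 5400 / (153 km²) = 19.94 mm.
The 1-cm UH is the DRH scaled by (10 mm)/d, so U_p = 128.17 × 10/19.94 = 64.3 m³/s.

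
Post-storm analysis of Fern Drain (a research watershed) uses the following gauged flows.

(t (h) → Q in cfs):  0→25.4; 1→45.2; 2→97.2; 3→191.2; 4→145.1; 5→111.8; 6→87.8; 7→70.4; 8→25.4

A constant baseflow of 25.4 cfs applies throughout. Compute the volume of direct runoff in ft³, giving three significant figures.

Direct-runoff ordinates (Q − Q_b): 0.0, 19.8, 71.8, 165.8, 119.7, 86.4, 62.4, 45.0, 0.0 cfs.
ΣQ_DR = 570.9 cfs.
With Δt = 1 h = 3600 s, V = ΣQ_DR · Δt = 570.9 × 3600 = 2.06 × 10^6 ft³.

V ≈ 2.06 × 10^6 ft³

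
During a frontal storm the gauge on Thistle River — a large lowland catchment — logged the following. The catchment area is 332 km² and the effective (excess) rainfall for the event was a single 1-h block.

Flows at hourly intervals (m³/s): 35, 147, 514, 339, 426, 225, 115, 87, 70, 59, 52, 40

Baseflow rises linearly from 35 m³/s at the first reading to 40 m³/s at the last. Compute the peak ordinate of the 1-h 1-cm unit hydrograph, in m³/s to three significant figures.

U_p ≈ 266 m³/s

Direct runoff: 0.00, 111.55, 478.09, 302.64, 389.18, 187.73, 77.27, 48.82, 31.36, 19.91, 12.45, 0.00 m³/s; ΣQ_DR = 1659 m³/s, peak = 478.09 m³/s.
Runoff depth d = ΣQ_DR·Δt / A = 1659 × 3600 / (332 km²) = 17.99 mm.
The 1-cm UH is the DRH scaled by (10 mm)/d, so U_p = 478.09 × 10/17.99 = 266 m³/s.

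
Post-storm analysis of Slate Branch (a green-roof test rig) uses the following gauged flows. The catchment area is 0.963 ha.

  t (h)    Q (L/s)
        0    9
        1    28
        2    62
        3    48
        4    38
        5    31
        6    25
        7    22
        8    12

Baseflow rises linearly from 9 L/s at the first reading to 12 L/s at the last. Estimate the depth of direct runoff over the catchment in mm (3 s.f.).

Direct runoff: 0.00, 18.62, 52.25, 37.88, 27.50, 20.12, 13.75, 10.38, 0.00 L/s; ΣQ_DR = 180.5 L/s.
V = ΣQ_DR · Δt = 180.5 × 3600 s = 6.498 × 10^5 L.
Over A = 0.963 ha, depth = V / A = 67.5 mm.

d ≈ 67.5 mm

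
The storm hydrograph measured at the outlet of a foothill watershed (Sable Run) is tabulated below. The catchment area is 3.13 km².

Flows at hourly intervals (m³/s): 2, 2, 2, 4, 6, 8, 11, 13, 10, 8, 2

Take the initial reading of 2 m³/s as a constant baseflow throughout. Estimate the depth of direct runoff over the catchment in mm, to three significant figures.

d ≈ 52.9 mm

Direct runoff: 0.0, 0.0, 0.0, 2.0, 4.0, 6.0, 9.0, 11.0, 8.0, 6.0, 0.0 m³/s; ΣQ_DR = 46.00 m³/s.
V = ΣQ_DR · Δt = 46.00 × 3600 s = 1.656 × 10^5 m³.
Over A = 3.13 km², depth = V / A = 52.9 mm.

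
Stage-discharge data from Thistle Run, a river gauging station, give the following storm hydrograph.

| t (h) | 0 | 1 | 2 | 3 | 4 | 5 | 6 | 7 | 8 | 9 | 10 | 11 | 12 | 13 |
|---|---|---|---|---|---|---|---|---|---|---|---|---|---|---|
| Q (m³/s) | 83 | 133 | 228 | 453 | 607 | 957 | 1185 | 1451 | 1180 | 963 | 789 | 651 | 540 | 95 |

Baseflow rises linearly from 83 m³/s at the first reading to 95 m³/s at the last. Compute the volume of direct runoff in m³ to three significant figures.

Direct-runoff ordinates (Q − Q_b): 0.00, 49.08, 143.15, 367.23, 520.31, 869.38, 1096.46, 1361.54, 1089.62, 871.69, 696.77, 557.85, 445.92, 0.00 m³/s.
ΣQ_DR = 8069 m³/s.
With Δt = 1 h = 3600 s, V = ΣQ_DR · Δt = 8069 × 3600 = 2.90 × 10^7 m³.

V ≈ 2.90 × 10^7 m³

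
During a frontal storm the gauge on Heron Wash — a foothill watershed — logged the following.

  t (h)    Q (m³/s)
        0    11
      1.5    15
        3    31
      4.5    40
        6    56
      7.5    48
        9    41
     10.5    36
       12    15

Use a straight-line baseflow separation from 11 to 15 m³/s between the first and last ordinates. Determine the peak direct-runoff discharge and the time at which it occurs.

Subtracting baseflow gives direct-runoff ordinates: 0.00, 3.50, 19.00, 27.50, 43.00, 34.50, 27.00, 21.50, 0.00 m³/s.
The maximum is 43.00 m³/s, occurring at the reading for t = 6 h.

Q_p = 43.00 m³/s at t = 6 h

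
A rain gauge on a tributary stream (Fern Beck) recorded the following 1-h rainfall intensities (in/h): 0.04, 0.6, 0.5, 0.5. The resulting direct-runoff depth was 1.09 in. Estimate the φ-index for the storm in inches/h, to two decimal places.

Only the 3 blocks with intensity above φ contribute runoff: 0.6, 0.5, 0.5 in/h.
Σ(I−φ)·Δt = d  ⇒  (0.6+0.5+0.5 − 3φ)·1 = 1.09
φ = (1.600 − 1.09/1) / 3 = 0.17 in/h.

φ ≈ 0.17 in/h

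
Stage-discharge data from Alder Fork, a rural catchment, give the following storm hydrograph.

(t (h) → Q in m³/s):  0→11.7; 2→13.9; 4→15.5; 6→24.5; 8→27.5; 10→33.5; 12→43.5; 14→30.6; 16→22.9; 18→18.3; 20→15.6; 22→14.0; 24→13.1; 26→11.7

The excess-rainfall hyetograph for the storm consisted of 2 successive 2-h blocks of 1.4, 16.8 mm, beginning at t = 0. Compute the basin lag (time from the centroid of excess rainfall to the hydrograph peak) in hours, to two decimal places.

t_L ≈ 9.15 h

Centroid of excess rainfall: t_c = Σ P_i·t̄_i / ΣP_i = 2.8462 h (block centres at 1, 3 h).
Hydrograph peak occurs at t = 12 h, so basin lag t_L = 12 − 2.8462 = 9.15 h.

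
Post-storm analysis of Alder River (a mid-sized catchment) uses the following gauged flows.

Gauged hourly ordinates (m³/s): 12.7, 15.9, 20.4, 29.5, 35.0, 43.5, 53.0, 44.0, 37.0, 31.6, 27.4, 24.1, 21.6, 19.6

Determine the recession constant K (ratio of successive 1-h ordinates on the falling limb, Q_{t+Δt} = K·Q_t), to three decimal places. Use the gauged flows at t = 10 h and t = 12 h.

K ≈ 0.888

Using the recession-limb readings at t = 10 h and t = 12 h: Q falls from 27.4 to 21.6 m³/s over 2 intervals.
K = (Q₂/Q₁)^(1/2) = (21.6/27.4)^(1/2) = 0.888.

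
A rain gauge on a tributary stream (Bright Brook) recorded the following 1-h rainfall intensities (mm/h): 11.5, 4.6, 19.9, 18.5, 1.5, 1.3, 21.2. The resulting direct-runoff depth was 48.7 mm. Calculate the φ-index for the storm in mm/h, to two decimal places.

φ ≈ 5.60 mm/h

Only the 4 blocks with intensity above φ contribute runoff: 11.5, 19.9, 18.5, 21.2 mm/h.
Σ(I−φ)·Δt = d  ⇒  (11.5+19.9+18.5+21.2 − 4φ)·1 = 48.7
φ = (71.10 − 48.7/1) / 4 = 5.60 mm/h.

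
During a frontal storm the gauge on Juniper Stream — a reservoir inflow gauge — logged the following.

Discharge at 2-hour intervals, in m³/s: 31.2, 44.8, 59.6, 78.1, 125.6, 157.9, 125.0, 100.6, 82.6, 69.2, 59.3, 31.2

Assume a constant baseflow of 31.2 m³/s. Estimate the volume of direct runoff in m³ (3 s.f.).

V ≈ 4.25 × 10^6 m³

Direct-runoff ordinates (Q − Q_b): 0.0, 13.6, 28.4, 46.9, 94.4, 126.7, 93.8, 69.4, 51.4, 38.0, 28.1, 0.0 m³/s.
ΣQ_DR = 590.7 m³/s.
With Δt = 2 h = 7200 s, V = ΣQ_DR · Δt = 590.7 × 7200 = 4.25 × 10^6 m³.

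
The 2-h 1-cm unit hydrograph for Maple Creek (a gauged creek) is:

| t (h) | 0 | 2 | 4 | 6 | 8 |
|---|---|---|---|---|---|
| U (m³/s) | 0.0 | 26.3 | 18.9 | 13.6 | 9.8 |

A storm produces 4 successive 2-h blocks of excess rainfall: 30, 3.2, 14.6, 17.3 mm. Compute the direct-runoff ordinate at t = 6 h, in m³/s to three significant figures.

Q ≈ 85.2 m³/s

By discrete convolution, Q_j = Σ (P_i / 10 mm) · U_{j−i}.
At t = 6 h (j=3): Q = (30/10)·13.6 + (3.2/10)·18.9 + (14.6/10)·26.3 + (17.3/10)·0.0 = 85.2 m³/s.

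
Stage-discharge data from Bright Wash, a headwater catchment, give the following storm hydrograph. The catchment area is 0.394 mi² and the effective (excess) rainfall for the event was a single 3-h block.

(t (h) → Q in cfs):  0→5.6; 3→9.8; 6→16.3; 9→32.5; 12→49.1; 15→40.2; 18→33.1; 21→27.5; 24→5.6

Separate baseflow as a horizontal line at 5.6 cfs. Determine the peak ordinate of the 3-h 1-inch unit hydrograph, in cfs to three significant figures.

U_p ≈ 21.8 cfs

Direct runoff: 0.0, 4.2, 10.7, 26.9, 43.5, 34.6, 27.5, 21.9, 0.0 cfs; ΣQ_DR = 169.3 cfs, peak = 43.5 cfs.
Runoff depth d = ΣQ_DR·Δt / A = 169.3 × 10800 / (0.394 mi²) = 1.998 in.
The 1-inch UH is the DRH scaled by (1 in)/d, so U_p = 43.5 × 1/1.998 = 21.8 cfs.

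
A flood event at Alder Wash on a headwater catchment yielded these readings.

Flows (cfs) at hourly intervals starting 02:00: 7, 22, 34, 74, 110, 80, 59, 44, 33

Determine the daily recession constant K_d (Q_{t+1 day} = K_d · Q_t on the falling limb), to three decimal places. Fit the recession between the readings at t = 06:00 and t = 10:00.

Between t = 06:00 and t = 10:00 the flow falls from 110 to 33 cfs over 4×1 h = 4 h.
Per-interval ratio K = (33/110)^(1/4) = 0.7401; K_d = K^(24/1) = 0.001.

K_d ≈ 0.001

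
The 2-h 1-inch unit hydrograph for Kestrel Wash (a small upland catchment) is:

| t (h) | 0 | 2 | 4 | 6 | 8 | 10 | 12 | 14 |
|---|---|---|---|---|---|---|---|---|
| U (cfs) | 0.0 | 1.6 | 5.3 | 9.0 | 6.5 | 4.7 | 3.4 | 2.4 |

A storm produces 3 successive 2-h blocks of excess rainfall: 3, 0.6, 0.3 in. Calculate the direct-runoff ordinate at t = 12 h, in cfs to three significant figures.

Q ≈ 15.0 cfs

By discrete convolution, Q_j = Σ (P_i / 1 in) · U_{j−i}.
At t = 12 h (j=6): Q = (3/1)·3.4 + (0.6/1)·4.7 + (0.3/1)·6.5 = 15.0 cfs.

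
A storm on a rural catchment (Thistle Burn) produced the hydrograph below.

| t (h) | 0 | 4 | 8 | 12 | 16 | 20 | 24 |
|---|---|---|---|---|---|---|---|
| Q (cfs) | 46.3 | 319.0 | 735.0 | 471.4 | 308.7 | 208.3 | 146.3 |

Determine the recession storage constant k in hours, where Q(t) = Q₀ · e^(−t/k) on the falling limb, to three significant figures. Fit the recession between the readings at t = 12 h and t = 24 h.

On the falling limb, Q drops from 471.4 to 146.3 cfs between t = 12 h and t = 24 h (Δt = 12 h).
k = −Δt / ln(Q₂/Q₁) = −12 / ln(146.3/471.4) = 10.3 h.

k ≈ 10.3 h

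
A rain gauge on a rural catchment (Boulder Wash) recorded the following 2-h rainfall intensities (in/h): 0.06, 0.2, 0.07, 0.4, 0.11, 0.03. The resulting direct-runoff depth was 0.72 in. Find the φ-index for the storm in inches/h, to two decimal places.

Only the 2 blocks with intensity above φ contribute runoff: 0.2, 0.4 in/h.
Σ(I−φ)·Δt = d  ⇒  (0.2+0.4 − 2φ)·2 = 0.72
φ = (0.6000 − 0.72/2) / 2 = 0.12 in/h.

φ ≈ 0.12 in/h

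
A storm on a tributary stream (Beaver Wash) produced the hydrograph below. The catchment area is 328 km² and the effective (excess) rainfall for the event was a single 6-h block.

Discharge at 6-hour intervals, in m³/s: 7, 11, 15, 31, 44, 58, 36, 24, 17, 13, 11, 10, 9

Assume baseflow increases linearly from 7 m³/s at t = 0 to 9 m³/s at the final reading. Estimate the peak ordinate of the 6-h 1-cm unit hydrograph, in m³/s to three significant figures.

Direct runoff: 0.00, 3.83, 7.67, 23.50, 36.33, 50.17, 28.00, 15.83, 8.67, 4.50, 2.33, 1.17, 0.00 m³/s; ΣQ_DR = 182.0 m³/s, peak = 50.17 m³/s.
Runoff depth d = ΣQ_DR·Δt / A = 182.0 × 21600 / (328 km²) = 11.99 mm.
The 1-cm UH is the DRH scaled by (10 mm)/d, so U_p = 50.17 × 10/11.99 = 41.9 m³/s.

U_p ≈ 41.9 m³/s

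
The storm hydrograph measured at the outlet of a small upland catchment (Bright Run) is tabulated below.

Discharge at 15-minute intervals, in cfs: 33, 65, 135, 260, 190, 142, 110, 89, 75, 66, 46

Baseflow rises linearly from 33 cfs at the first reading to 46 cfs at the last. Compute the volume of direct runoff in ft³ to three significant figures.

Direct-runoff ordinates (Q − Q_b): 0.00, 30.70, 99.40, 223.10, 151.80, 102.50, 69.20, 46.90, 31.60, 21.30, 0.00 cfs.
ΣQ_DR = 776.5 cfs.
With Δt = 0.25 h = 900 s, V = ΣQ_DR · Δt = 776.5 × 900 = 6.99 × 10^5 ft³.

V ≈ 6.99 × 10^5 ft³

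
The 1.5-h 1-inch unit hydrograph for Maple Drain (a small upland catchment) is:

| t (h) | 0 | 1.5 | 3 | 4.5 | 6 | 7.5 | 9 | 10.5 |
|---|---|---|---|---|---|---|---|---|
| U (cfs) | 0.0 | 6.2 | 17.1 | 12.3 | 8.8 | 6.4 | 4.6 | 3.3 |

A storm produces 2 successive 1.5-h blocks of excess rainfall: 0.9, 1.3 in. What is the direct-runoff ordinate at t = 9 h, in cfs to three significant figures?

By discrete convolution, Q_j = Σ (P_i / 1 in) · U_{j−i}.
At t = 9 h (j=6): Q = (0.9/1)·4.6 + (1.3/1)·6.4 = 12.5 cfs.

Q ≈ 12.5 cfs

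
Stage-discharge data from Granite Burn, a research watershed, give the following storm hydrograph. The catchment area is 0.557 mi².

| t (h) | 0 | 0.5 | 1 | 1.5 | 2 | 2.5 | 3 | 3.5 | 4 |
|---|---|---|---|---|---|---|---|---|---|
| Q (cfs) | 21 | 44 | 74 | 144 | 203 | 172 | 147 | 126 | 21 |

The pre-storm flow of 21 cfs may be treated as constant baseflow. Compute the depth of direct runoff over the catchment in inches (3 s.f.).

Direct runoff: 0.0, 23.0, 53.0, 123.0, 182.0, 151.0, 126.0, 105.0, 0.0 cfs; ΣQ_DR = 763.0 cfs.
V = ΣQ_DR · Δt = 763.0 × 1800 s = 1.373 × 10^6 ft³.
Over A = 0.557 mi², depth = V / A = 1.06 in.

d ≈ 1.06 in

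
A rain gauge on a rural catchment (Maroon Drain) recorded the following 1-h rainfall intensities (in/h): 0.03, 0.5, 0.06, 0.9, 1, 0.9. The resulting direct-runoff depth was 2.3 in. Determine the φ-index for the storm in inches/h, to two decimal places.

Only the 4 blocks with intensity above φ contribute runoff: 0.5, 0.9, 1, 0.9 in/h.
Σ(I−φ)·Δt = d  ⇒  (0.5+0.9+1+0.9 − 4φ)·1 = 2.3
φ = (3.300 − 2.3/1) / 4 = 0.25 in/h.

φ ≈ 0.25 in/h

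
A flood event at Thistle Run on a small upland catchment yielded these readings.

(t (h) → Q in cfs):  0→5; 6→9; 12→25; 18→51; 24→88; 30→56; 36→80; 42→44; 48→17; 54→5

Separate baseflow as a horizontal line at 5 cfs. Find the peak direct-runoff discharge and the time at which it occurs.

Q_p = 83.0 cfs at t = 24 h

Subtracting baseflow gives direct-runoff ordinates: 0.0, 4.0, 20.0, 46.0, 83.0, 51.0, 75.0, 39.0, 12.0, 0.0 cfs.
The maximum is 83.0 cfs, occurring at the reading for t = 24 h.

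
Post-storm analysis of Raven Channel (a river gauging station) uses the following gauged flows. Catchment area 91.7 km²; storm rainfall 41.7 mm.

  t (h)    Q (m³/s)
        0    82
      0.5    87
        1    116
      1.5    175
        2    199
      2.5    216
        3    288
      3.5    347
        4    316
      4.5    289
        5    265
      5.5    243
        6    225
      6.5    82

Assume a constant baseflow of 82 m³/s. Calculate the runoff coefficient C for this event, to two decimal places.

ΣQ_DR = 1782 m³/s; V = ΣQ_DR·Δt = 3.208 × 10^6 m³.
Runoff depth d = V / A = 34.98 mm.
C = d / P = 34.98 / 41.7 = 0.84.

C ≈ 0.84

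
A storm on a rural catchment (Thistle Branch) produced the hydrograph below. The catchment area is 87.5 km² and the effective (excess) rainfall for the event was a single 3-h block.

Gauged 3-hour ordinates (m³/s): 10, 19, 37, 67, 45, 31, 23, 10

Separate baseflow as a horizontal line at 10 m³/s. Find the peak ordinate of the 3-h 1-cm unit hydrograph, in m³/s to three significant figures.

U_p ≈ 28.5 m³/s

Direct runoff: 0.0, 9.0, 27.0, 57.0, 35.0, 21.0, 13.0, 0.0 m³/s; ΣQ_DR = 162.0 m³/s, peak = 57.0 m³/s.
Runoff depth d = ΣQ_DR·Δt / A = 162.0 × 10800 / (87.5 km²) = 20.00 mm.
The 1-cm UH is the DRH scaled by (10 mm)/d, so U_p = 57.0 × 10/20.00 = 28.5 m³/s.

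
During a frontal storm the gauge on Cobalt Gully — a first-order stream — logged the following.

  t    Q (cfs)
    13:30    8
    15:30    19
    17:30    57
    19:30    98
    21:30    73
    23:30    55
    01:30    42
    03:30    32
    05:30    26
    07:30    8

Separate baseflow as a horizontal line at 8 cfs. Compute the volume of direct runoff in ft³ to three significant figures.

Direct-runoff ordinates (Q − Q_b): 0.0, 11.0, 49.0, 90.0, 65.0, 47.0, 34.0, 24.0, 18.0, 0.0 cfs.
ΣQ_DR = 338.0 cfs.
With Δt = 2 h = 7200 s, V = ΣQ_DR · Δt = 338.0 × 7200 = 2.43 × 10^6 ft³.

V ≈ 2.43 × 10^6 ft³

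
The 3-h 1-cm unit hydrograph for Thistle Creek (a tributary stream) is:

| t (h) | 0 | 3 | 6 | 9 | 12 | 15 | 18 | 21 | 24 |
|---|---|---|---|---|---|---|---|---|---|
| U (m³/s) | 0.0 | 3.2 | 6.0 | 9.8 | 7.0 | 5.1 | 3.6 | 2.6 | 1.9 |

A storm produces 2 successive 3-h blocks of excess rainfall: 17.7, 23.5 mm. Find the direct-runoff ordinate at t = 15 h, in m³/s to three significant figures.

Q ≈ 25.5 m³/s

By discrete convolution, Q_j = Σ (P_i / 10 mm) · U_{j−i}.
At t = 15 h (j=5): Q = (17.7/10)·5.1 + (23.5/10)·7.0 = 25.5 m³/s.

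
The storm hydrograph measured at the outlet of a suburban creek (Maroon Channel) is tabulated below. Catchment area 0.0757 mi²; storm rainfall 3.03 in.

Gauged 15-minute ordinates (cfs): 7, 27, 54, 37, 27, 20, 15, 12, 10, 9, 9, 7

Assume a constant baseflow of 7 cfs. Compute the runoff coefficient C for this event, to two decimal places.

ΣQ_DR = 150.0 cfs; V = ΣQ_DR·Δt = 1.350 × 10^5 ft³.
Runoff depth d = V / A = 0.7676 in.
C = d / P = 0.7676 / 3.03 = 0.25.

C ≈ 0.25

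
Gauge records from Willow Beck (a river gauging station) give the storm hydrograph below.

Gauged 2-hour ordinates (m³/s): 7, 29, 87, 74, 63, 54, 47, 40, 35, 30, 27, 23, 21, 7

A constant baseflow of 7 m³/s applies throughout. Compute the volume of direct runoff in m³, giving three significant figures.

V ≈ 3.21 × 10^6 m³

Direct-runoff ordinates (Q − Q_b): 0.0, 22.0, 80.0, 67.0, 56.0, 47.0, 40.0, 33.0, 28.0, 23.0, 20.0, 16.0, 14.0, 0.0 m³/s.
ΣQ_DR = 446.0 m³/s.
With Δt = 2 h = 7200 s, V = ΣQ_DR · Δt = 446.0 × 7200 = 3.21 × 10^6 m³.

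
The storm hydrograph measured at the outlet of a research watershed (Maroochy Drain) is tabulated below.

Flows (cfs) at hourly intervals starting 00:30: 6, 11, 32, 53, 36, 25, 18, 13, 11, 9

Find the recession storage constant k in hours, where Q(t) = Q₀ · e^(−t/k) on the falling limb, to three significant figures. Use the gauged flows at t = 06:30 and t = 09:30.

k ≈ 4.33 h

On the falling limb, Q drops from 18 to 9 cfs between t = 06:30 and t = 09:30 (Δt = 3 h).
k = −Δt / ln(Q₂/Q₁) = −3 / ln(9/18) = 4.33 h.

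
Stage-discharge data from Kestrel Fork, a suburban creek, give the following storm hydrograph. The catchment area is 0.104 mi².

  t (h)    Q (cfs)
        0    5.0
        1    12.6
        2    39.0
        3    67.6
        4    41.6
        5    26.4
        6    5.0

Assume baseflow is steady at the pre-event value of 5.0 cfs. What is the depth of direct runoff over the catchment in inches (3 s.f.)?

Direct runoff: 0.0, 7.6, 34.0, 62.6, 36.6, 21.4, 0.0 cfs; ΣQ_DR = 162.2 cfs.
V = ΣQ_DR · Δt = 162.2 × 3600 s = 5.839 × 10^5 ft³.
Over A = 0.104 mi², depth = V / A = 2.42 in.

d ≈ 2.42 in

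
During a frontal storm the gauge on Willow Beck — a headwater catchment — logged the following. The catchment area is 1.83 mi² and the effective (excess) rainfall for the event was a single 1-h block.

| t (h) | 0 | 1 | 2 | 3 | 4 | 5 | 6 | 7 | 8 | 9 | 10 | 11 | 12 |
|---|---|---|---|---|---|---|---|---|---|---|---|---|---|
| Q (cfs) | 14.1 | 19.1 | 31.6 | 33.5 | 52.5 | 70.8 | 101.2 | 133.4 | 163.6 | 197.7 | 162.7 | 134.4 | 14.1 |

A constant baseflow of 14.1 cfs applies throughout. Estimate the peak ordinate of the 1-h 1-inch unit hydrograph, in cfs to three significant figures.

U_p ≈ 229 cfs

Direct runoff: 0.0, 5.0, 17.5, 19.4, 38.4, 56.7, 87.1, 119.3, 149.5, 183.6, 148.6, 120.3, 0.0 cfs; ΣQ_DR = 945.4 cfs, peak = 183.6 cfs.
Runoff depth d = ΣQ_DR·Δt / A = 945.4 × 3600 / (1.83 mi²) = 0.8005 in.
The 1-inch UH is the DRH scaled by (1 in)/d, so U_p = 183.6 × 1/0.8005 = 229 cfs.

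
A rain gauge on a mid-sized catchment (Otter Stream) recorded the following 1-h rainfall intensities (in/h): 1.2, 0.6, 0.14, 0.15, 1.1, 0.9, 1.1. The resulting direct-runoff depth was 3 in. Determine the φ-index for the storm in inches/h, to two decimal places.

Only the 5 blocks with intensity above φ contribute runoff: 1.2, 0.6, 1.1, 0.9, 1.1 in/h.
Σ(I−φ)·Δt = d  ⇒  (1.2+0.6+1.1+0.9+1.1 − 5φ)·1 = 3
φ = (4.900 − 3/1) / 5 = 0.38 in/h.

φ ≈ 0.38 in/h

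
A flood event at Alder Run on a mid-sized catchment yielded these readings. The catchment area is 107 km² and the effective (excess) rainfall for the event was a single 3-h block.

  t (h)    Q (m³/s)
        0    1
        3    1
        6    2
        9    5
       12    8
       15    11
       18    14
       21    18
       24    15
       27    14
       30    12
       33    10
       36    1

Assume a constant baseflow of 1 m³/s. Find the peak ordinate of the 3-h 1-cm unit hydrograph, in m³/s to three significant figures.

U_p ≈ 17.0 m³/s

Direct runoff: 0.0, 0.0, 1.0, 4.0, 7.0, 10.0, 13.0, 17.0, 14.0, 13.0, 11.0, 9.0, 0.0 m³/s; ΣQ_DR = 99.00 m³/s, peak = 17.0 m³/s.
Runoff depth d = ΣQ_DR·Δt / A = 99.00 × 10800 / (107 km²) = 9.993 mm.
The 1-cm UH is the DRH scaled by (10 mm)/d, so U_p = 17.0 × 10/9.993 = 17.0 m³/s.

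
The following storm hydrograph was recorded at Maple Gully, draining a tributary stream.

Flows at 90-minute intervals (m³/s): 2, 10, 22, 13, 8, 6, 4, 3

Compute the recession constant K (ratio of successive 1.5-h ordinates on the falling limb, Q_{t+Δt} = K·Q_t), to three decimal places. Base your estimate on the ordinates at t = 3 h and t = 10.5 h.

K ≈ 0.671

Using the recession-limb readings at t = 3 h and t = 10.5 h: Q falls from 22 to 3 m³/s over 5 intervals.
K = (Q₂/Q₁)^(1/5) = (3/22)^(1/5) = 0.671.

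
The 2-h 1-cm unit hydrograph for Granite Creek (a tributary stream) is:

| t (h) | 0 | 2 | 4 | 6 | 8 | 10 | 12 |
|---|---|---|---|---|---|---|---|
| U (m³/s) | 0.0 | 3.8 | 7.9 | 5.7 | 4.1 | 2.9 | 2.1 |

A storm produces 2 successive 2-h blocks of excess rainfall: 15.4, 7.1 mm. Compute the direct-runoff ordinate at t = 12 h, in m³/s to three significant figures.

By discrete convolution, Q_j = Σ (P_i / 10 mm) · U_{j−i}.
At t = 12 h (j=6): Q = (15.4/10)·2.1 + (7.1/10)·2.9 = 5.29 m³/s.

Q ≈ 5.29 m³/s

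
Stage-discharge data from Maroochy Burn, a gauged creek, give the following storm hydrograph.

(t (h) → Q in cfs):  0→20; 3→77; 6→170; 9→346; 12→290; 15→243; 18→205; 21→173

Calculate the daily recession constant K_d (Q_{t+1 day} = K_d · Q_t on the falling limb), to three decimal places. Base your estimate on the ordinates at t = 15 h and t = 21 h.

Between t = 15 h and t = 21 h the flow falls from 243 to 173 cfs over 2×3 h = 6 h.
Per-interval ratio K = (173/243)^(1/2) = 0.8438; K_d = K^(24/3) = 0.257.

K_d ≈ 0.257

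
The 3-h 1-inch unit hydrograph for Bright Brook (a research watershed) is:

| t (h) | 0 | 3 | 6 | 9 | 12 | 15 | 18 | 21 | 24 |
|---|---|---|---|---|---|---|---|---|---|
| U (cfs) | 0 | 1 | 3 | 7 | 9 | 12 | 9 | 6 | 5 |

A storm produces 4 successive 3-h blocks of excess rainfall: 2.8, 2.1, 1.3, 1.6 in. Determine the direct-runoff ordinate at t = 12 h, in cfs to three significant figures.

By discrete convolution, Q_j = Σ (P_i / 1 in) · U_{j−i}.
At t = 12 h (j=4): Q = (2.8/1)·9 + (2.1/1)·7 + (1.3/1)·3 + (1.6/1)·1 = 45.4 cfs.

Q ≈ 45.4 cfs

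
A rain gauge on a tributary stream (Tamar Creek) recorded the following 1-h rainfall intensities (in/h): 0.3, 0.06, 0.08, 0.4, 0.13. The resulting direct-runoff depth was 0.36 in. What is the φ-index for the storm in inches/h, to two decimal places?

Only the 2 blocks with intensity above φ contribute runoff: 0.3, 0.4 in/h.
Σ(I−φ)·Δt = d  ⇒  (0.3+0.4 − 2φ)·1 = 0.36
φ = (0.7000 − 0.36/1) / 2 = 0.17 in/h.

φ ≈ 0.17 in/h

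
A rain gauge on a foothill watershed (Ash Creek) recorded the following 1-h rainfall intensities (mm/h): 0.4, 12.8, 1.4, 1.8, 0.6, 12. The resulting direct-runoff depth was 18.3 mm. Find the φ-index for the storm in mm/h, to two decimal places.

Only the 2 blocks with intensity above φ contribute runoff: 12.8, 12 mm/h.
Σ(I−φ)·Δt = d  ⇒  (12.8+12 − 2φ)·1 = 18.3
φ = (24.80 − 18.3/1) / 2 = 3.25 mm/h.

φ ≈ 3.25 mm/h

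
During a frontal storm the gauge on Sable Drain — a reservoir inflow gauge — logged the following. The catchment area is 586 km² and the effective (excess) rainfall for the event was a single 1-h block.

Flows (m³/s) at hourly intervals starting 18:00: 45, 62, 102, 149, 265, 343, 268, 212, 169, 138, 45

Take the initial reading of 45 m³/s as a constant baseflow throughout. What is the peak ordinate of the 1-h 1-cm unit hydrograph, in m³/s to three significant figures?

Direct runoff: 0.0, 17.0, 57.0, 104.0, 220.0, 298.0, 223.0, 167.0, 124.0, 93.0, 0.0 m³/s; ΣQ_DR = 1303 m³/s, peak = 298.0 m³/s.
Runoff depth d = ΣQ_DR·Δt / A = 1303 × 3600 / (586 km²) = 8.005 mm.
The 1-cm UH is the DRH scaled by (10 mm)/d, so U_p = 298.0 × 10/8.005 = 372 m³/s.

U_p ≈ 372 m³/s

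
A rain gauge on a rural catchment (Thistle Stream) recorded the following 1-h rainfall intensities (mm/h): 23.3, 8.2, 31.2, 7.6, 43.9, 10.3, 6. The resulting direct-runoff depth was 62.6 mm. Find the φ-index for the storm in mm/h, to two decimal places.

Only the 3 blocks with intensity above φ contribute runoff: 23.3, 31.2, 43.9 mm/h.
Σ(I−φ)·Δt = d  ⇒  (23.3+31.2+43.9 − 3φ)·1 = 62.6
φ = (98.40 − 62.6/1) / 3 = 11.93 mm/h.

φ ≈ 11.93 mm/h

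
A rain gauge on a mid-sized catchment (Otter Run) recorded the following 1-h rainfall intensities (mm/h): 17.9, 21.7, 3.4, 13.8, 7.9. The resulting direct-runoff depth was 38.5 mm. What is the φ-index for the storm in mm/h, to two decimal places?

Only the 4 blocks with intensity above φ contribute runoff: 17.9, 21.7, 13.8, 7.9 mm/h.
Σ(I−φ)·Δt = d  ⇒  (17.9+21.7+13.8+7.9 − 4φ)·1 = 38.5
φ = (61.30 − 38.5/1) / 4 = 5.70 mm/h.

φ ≈ 5.70 mm/h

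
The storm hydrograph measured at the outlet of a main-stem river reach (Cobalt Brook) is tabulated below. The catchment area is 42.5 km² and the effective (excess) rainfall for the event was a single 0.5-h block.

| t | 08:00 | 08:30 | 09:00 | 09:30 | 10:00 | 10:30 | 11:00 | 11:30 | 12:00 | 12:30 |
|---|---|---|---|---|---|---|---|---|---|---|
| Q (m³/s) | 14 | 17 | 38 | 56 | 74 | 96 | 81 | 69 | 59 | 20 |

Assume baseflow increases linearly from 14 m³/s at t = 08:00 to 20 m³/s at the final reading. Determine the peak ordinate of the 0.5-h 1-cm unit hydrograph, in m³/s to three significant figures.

Direct runoff: 0.00, 2.33, 22.67, 40.00, 57.33, 78.67, 63.00, 50.33, 39.67, 0.00 m³/s; ΣQ_DR = 354.0 m³/s, peak = 78.67 m³/s.
Runoff depth d = ΣQ_DR·Δt / A = 354.0 × 1800 / (42.5 km²) = 14.99 mm.
The 1-cm UH is the DRH scaled by (10 mm)/d, so U_p = 78.67 × 10/14.99 = 52.5 m³/s.

U_p ≈ 52.5 m³/s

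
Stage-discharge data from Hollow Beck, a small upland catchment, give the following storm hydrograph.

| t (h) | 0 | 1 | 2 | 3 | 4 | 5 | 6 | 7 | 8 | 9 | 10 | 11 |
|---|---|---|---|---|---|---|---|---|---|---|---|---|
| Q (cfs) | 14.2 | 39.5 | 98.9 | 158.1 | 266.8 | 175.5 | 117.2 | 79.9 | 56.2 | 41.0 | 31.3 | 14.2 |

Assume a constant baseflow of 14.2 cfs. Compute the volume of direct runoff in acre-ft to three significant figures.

V ≈ 76.2 acre-ft

Direct-runoff ordinates (Q − Q_b): 0.0, 25.3, 84.7, 143.9, 252.6, 161.3, 103.0, 65.7, 42.0, 26.8, 17.1, 0.0 cfs.
ΣQ_DR = 922.4 cfs.
With Δt = 1 h = 3600 s, V = ΣQ_DR · Δt = 922.4 × 3600 = 3.32 × 10^6 ft³ = 76.2 acre-ft.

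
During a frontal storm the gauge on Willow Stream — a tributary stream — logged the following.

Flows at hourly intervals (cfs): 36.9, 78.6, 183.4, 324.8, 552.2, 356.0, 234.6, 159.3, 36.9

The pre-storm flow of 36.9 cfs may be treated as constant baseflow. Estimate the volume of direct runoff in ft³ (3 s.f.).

V ≈ 5.87 × 10^6 ft³

Direct-runoff ordinates (Q − Q_b): 0.0, 41.7, 146.5, 287.9, 515.3, 319.1, 197.7, 122.4, 0.0 cfs.
ΣQ_DR = 1631 cfs.
With Δt = 1 h = 3600 s, V = ΣQ_DR · Δt = 1631 × 3600 = 5.87 × 10^6 ft³.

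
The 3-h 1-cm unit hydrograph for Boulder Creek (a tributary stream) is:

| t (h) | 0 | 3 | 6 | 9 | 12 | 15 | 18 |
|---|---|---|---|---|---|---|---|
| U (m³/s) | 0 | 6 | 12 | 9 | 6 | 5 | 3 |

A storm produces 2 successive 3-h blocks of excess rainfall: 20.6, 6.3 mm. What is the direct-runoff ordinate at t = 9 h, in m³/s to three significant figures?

By discrete convolution, Q_j = Σ (P_i / 10 mm) · U_{j−i}.
At t = 9 h (j=3): Q = (20.6/10)·9 + (6.3/10)·12 = 26.1 m³/s.

Q ≈ 26.1 m³/s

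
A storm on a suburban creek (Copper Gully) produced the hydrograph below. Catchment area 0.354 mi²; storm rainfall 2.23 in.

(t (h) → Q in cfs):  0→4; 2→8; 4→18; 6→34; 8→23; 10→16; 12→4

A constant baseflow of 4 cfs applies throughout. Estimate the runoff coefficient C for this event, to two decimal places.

C ≈ 0.31

ΣQ_DR = 79.00 cfs; V = ΣQ_DR·Δt = 5.688 × 10^5 ft³.
Runoff depth d = V / A = 0.6916 in.
C = d / P = 0.6916 / 2.23 = 0.31.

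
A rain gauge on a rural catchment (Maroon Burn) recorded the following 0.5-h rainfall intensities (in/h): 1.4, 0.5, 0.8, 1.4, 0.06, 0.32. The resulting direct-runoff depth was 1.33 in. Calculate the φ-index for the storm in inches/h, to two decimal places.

Only the 4 blocks with intensity above φ contribute runoff: 1.4, 0.5, 0.8, 1.4 in/h.
Σ(I−φ)·Δt = d  ⇒  (1.4+0.5+0.8+1.4 − 4φ)·0.5 = 1.33
φ = (4.100 − 1.33/0.5) / 4 = 0.36 in/h.

φ ≈ 0.36 in/h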